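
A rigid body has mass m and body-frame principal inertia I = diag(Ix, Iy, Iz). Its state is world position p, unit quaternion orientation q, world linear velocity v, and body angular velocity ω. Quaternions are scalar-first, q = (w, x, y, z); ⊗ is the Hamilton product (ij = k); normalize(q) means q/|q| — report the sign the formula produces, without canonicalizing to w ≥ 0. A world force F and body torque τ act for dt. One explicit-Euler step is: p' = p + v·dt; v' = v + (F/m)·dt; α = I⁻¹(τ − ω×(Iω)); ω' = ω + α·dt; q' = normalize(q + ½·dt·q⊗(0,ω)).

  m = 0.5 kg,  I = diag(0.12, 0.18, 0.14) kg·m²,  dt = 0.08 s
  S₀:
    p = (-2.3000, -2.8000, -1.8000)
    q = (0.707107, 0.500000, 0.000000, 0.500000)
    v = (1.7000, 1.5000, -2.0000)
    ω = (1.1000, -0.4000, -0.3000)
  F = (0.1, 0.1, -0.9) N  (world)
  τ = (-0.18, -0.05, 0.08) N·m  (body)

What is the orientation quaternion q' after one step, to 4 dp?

q' = (0.6903, 0.5385, 0.0167, 0.4830)

Hamilton product q⊗(0,ω) = (-0.4000000, 0.9778177, 0.4171572, -0.4121321)
q' = normalize(q + ½dt·q⊗(0,ω)) = (0.6903, 0.5385, 0.0167, 0.4830)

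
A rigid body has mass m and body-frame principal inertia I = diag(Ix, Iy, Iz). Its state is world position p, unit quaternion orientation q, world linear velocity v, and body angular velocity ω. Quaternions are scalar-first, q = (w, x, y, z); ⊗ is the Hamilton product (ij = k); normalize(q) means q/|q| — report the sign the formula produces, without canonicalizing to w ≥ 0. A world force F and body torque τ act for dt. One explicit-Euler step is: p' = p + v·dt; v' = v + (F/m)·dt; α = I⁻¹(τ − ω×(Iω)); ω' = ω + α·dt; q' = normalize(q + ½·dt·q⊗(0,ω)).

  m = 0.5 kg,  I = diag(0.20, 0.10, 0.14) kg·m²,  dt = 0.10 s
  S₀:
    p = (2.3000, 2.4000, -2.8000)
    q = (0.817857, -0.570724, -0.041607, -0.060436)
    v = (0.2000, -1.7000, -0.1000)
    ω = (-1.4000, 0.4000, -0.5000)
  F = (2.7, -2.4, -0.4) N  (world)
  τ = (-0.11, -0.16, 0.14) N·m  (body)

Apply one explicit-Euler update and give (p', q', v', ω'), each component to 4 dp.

linear accel F/m = (5.4000, -4.8000, -0.8000)
p + v·dt = (2.3200, 2.2300, -2.8100)
v' = v + a·dt = (0.7400, -2.1800, -0.1800)
angular accel α = (-0.5100, -2.0200, 0.6000)
ω + α·dt = (-1.4510, 0.1980, -0.4400)
Hamilton product q⊗(0,ω) = (-0.8125888, -1.1000219, 0.1263912, -0.6954679)
updated quaternion q' = (0.7749, -0.6239, -0.0352, -0.0949)

p' = (2.3200, 2.2300, -2.8100)
q' = (0.7749, -0.6239, -0.0352, -0.0949)
v' = (0.7400, -2.1800, -0.1800)
ω' = (-1.4510, 0.1980, -0.4400)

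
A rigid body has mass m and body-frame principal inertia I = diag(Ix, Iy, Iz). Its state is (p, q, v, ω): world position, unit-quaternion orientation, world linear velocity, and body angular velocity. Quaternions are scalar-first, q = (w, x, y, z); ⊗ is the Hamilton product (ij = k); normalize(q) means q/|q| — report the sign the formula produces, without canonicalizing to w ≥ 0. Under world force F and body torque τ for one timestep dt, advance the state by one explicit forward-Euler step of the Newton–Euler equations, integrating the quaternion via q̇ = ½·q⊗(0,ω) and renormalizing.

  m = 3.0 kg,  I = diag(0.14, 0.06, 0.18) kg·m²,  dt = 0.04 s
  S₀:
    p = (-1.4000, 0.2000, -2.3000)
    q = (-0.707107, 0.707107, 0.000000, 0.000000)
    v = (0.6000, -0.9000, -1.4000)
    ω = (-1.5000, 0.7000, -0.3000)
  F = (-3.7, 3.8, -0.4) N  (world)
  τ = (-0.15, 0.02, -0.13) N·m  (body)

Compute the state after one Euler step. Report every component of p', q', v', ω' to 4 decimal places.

gyro term ω×Iω = (-0.0252, -0.0180, 0.0840)
angular accel α = (-0.8914, 0.6333, -1.1889)
ω' = ω + α·dt = (-1.5357, 0.7253, -0.3476)
2q̇ = q⊗(0,ω) = (1.0606605, 1.0606605, -0.2828428, 0.7071070)
q' = normalize(q + ½dt·q⊗(0,ω)) = (-0.6855, 0.7279, -0.0057, 0.0141)
a = (-1.2333, 1.2667, -0.1333)
p + v·dt = (-1.3760, 0.1640, -2.3560)
v' = v + a·dt = (0.5507, -0.8493, -1.4053)

p' = (-1.3760, 0.1640, -2.3560)
q' = (-0.6855, 0.7279, -0.0057, 0.0141)
v' = (0.5507, -0.8493, -1.4053)
ω' = (-1.5357, 0.7253, -0.3476)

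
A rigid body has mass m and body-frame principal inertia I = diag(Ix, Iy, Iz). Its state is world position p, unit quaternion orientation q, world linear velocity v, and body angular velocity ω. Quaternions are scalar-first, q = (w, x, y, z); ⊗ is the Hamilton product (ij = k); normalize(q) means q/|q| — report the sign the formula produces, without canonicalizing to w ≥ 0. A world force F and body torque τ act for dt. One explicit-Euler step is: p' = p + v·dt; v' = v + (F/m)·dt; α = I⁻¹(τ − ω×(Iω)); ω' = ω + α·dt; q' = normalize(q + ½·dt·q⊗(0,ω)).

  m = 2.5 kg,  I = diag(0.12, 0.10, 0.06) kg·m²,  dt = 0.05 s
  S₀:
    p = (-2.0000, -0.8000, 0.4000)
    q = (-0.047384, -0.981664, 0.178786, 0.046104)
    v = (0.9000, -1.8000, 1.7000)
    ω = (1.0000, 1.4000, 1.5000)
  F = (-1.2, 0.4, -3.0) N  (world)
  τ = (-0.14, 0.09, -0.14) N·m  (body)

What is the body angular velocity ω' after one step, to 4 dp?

ω' = (0.9767, 1.4000, 1.4067)

precession coupling ω×(Iω) = (-0.0840, 0.0900, -0.0280)
(τ − ω×Iω)/I = (-0.4667, 0.0000, -1.8667)
ω + α·dt = (0.9767, 1.4000, 1.4067)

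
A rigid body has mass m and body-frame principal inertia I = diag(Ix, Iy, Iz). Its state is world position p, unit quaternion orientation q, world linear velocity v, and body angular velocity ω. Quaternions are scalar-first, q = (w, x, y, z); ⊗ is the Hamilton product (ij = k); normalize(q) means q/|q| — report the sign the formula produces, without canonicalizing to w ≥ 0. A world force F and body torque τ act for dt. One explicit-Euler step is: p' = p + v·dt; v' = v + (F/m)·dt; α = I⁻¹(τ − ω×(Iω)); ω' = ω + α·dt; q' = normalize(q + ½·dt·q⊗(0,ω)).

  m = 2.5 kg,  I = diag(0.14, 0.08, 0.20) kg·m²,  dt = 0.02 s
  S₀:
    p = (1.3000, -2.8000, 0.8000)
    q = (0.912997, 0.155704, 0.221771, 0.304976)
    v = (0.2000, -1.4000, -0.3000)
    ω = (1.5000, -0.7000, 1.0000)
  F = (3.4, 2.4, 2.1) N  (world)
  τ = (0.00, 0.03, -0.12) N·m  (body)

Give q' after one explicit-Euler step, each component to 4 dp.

q' = (0.9090, 0.1737, 0.2184, 0.3096)

q⊗(0,ω) = (-0.3832923, 1.8047497, -0.3373379, 0.4713477)
q + ½dt·q⊗(0,ω), renormalized = (0.9090, 0.1737, 0.2184, 0.3096)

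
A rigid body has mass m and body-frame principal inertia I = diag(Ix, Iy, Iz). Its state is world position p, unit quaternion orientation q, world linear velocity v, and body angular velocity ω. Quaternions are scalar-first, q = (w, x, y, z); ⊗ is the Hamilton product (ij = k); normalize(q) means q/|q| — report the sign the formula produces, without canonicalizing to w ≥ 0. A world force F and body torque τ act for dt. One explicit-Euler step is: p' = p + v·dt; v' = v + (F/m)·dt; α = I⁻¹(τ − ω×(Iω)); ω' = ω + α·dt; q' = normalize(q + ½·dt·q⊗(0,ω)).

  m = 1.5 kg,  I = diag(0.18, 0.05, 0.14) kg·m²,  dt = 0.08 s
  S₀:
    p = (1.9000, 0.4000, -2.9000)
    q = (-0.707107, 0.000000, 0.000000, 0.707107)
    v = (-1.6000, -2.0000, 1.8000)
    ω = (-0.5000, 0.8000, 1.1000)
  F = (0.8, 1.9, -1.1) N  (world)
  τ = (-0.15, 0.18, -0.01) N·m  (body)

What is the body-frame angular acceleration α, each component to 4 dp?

precession coupling ω×(Iω) = (0.0792, -0.0220, 0.0520)
angular accel α = (-1.2733, 4.0400, -0.4429)

α = (-1.2733, 4.0400, -0.4429)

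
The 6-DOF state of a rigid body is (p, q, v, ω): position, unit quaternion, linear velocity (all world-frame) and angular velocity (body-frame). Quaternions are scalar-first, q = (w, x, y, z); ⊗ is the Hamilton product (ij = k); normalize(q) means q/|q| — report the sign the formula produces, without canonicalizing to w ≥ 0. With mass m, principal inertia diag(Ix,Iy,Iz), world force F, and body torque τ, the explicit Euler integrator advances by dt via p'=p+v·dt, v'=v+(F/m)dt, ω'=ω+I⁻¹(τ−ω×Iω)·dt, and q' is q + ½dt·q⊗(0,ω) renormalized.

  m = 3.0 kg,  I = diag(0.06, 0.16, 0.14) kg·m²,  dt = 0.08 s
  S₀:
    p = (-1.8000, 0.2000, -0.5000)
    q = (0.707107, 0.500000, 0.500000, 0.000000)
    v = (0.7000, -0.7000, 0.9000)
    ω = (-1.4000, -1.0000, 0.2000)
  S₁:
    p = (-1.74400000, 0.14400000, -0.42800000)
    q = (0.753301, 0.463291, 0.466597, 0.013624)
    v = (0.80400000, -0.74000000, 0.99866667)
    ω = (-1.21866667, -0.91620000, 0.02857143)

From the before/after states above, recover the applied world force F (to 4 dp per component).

v₁ − v₀ = (0.10400000, -0.04000000, 0.09866667)
F = m·Δv/dt = (3.9000, -1.5000, 3.7000)

F = (3.9000, -1.5000, 3.7000)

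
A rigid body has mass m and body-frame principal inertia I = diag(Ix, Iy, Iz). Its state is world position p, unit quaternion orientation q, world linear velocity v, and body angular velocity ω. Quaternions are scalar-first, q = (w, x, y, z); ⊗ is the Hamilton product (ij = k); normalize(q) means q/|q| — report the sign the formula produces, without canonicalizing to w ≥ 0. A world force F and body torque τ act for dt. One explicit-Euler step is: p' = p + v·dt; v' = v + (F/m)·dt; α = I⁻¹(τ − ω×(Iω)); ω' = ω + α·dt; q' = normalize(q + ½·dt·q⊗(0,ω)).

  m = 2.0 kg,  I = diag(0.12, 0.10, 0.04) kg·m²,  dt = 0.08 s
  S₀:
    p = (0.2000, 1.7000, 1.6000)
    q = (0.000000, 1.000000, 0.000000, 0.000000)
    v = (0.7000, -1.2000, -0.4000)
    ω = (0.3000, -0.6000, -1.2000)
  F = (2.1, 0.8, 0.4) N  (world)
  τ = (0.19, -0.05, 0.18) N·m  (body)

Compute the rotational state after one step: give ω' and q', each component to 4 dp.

ω' = (0.4555, -0.6170, -0.8472)
q' = (-0.0120, 0.9985, 0.0479, -0.0240)

precession coupling ω×(Iω) = (-0.0432, -0.0288, 0.0036)
α = I⁻¹(τ − ω×Iω) = (1.9433, -0.2120, 4.4100)
ω' = ω + α·dt = (0.4555, -0.6170, -0.8472)
q⊗(0,ω) = (-0.3000000, 0.0000000, 1.2000000, -0.6000000)
updated quaternion q' = (-0.0120, 0.9985, 0.0479, -0.0240)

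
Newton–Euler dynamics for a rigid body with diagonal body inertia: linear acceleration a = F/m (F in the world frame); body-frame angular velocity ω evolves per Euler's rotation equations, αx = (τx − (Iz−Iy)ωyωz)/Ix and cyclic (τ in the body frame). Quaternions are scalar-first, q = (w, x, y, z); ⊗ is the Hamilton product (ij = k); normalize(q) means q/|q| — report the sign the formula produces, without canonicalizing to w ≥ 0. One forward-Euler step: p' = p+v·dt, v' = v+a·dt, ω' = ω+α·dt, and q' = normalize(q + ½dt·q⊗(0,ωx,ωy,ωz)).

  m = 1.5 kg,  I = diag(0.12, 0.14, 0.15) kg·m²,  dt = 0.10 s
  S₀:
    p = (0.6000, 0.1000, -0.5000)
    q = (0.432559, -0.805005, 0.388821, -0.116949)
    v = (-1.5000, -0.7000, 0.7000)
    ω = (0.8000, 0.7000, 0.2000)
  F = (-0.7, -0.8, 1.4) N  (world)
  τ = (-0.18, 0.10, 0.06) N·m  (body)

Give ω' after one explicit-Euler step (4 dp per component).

ω' = (0.6488, 0.7749, 0.2325)

α = I⁻¹(τ − ω×Iω) = (-1.5117, 0.7486, 0.3253)
new body rate ω' = (0.6488, 0.7749, 0.2325)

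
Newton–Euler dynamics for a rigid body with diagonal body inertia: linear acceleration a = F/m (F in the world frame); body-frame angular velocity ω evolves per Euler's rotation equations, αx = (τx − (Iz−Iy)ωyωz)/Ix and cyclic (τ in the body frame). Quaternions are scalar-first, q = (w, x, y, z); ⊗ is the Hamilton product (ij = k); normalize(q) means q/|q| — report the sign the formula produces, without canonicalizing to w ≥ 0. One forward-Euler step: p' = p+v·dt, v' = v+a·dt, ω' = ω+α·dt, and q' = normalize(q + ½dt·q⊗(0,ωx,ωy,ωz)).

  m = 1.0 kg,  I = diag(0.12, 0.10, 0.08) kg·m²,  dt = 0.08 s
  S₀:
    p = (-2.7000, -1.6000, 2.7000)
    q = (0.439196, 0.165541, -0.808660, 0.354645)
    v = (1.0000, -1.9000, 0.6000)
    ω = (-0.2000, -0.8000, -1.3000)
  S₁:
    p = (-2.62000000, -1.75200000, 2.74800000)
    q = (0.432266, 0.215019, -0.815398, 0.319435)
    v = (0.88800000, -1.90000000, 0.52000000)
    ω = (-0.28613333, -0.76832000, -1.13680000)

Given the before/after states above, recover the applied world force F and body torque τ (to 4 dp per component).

Δv = v₁−v₀ = (-0.11200000, 0.00000000, -0.08000000)
applied force F = (-1.4000, 0.0000, -1.0000)
Δω = ω₁−ω₀ = (-0.08613333, 0.03168000, 0.16320000)
gyro term ω₀×Iω₀ = (-0.0208, 0.0104, -0.0032)
I·α + gyro = (-0.1500, 0.0500, 0.1600)

F = (-1.4000, 0.0000, -1.0000)
τ = (-0.1500, 0.0500, 0.1600)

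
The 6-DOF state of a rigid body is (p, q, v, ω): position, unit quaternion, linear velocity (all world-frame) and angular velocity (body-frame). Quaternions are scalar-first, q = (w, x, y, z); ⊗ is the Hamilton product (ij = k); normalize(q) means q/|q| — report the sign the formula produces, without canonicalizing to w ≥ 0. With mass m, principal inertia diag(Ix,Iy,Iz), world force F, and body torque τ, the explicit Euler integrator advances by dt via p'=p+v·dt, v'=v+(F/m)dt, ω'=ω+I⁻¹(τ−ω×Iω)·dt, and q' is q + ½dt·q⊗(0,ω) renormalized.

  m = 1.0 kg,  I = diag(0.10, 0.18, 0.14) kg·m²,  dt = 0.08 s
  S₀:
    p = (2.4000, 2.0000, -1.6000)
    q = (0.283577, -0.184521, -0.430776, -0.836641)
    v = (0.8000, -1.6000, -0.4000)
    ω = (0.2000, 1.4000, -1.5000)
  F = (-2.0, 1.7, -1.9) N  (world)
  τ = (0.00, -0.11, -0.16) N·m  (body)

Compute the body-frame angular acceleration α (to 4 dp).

ω×(Iω) gyroscopic = (0.0840, 0.0120, 0.0224)
angular accel α = (-0.8400, -0.6778, -1.3029)

α = (-0.8400, -0.6778, -1.3029)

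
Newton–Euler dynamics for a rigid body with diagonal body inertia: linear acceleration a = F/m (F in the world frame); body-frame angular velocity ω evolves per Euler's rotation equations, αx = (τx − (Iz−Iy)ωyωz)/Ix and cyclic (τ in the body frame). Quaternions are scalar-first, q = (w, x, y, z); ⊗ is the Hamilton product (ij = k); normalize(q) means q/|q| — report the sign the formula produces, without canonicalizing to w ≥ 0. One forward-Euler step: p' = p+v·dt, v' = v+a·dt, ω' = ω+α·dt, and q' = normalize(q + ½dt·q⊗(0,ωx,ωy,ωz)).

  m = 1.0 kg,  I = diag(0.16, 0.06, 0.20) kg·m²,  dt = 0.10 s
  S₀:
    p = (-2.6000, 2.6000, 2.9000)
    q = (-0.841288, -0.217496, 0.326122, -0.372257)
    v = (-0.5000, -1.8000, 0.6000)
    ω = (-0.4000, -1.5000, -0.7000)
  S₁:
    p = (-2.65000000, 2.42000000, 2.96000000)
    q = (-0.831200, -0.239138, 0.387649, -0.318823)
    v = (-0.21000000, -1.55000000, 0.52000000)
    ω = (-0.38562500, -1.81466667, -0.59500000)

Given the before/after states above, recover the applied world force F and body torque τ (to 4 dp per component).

F = (2.9000, 2.5000, -0.8000)
τ = (0.1700, -0.2000, 0.1500)

v₁ − v₀ = (0.29000000, 0.25000000, -0.08000000)
m·(v₁−v₀)/dt = (2.9000, 2.5000, -0.8000)
Δω = ω₁−ω₀ = (0.01437500, -0.31466667, 0.10500000)
applied torque τ = (0.1700, -0.2000, 0.1500)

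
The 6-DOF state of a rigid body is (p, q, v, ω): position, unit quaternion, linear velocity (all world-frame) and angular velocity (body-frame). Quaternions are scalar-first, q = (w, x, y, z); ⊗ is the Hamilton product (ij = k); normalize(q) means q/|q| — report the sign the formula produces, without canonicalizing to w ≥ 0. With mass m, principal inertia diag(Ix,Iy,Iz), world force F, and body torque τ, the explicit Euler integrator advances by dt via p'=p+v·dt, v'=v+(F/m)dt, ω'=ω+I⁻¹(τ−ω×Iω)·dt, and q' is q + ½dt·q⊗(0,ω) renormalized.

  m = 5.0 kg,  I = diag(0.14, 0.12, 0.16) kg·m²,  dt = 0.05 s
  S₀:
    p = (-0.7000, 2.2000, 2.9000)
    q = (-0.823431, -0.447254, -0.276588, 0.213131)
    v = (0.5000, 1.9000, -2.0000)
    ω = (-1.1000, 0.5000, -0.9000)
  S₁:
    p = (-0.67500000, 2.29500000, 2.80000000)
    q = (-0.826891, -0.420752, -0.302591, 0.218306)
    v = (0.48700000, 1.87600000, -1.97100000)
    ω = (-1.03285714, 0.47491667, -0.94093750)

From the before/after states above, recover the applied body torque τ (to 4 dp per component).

τ = (0.1700, -0.0800, -0.1200)

rate change Δω = (0.06714286, -0.02508333, -0.04093750)
applied torque τ = (0.1700, -0.0800, -0.1200)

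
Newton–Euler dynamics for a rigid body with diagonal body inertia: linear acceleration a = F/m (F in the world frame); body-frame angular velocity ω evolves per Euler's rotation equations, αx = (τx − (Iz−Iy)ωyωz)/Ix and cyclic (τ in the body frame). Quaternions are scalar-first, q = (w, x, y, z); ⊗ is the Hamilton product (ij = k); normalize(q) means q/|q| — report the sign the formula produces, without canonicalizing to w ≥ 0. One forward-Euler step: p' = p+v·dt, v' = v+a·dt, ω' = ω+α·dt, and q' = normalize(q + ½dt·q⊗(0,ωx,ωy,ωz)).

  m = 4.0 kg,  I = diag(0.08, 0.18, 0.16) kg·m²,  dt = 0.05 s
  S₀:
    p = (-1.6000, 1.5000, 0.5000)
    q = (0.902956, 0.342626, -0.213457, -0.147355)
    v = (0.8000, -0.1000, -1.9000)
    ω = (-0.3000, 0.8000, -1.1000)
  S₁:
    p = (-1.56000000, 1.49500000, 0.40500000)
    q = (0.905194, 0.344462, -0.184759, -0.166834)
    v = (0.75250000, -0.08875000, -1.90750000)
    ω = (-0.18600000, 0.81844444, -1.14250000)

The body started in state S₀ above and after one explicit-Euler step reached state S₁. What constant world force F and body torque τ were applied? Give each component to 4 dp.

F = (-3.8000, 0.9000, -0.6000)
τ = (0.2000, 0.0400, -0.1600)

ω₁ − ω₀ = (0.11400000, 0.01844444, -0.04250000)
I·α + gyro = (0.2000, 0.0400, -0.1600)
v₁ − v₀ = (-0.04750000, 0.01125000, -0.00750000)
F = m·Δv/dt = (-3.8000, 0.9000, -0.6000)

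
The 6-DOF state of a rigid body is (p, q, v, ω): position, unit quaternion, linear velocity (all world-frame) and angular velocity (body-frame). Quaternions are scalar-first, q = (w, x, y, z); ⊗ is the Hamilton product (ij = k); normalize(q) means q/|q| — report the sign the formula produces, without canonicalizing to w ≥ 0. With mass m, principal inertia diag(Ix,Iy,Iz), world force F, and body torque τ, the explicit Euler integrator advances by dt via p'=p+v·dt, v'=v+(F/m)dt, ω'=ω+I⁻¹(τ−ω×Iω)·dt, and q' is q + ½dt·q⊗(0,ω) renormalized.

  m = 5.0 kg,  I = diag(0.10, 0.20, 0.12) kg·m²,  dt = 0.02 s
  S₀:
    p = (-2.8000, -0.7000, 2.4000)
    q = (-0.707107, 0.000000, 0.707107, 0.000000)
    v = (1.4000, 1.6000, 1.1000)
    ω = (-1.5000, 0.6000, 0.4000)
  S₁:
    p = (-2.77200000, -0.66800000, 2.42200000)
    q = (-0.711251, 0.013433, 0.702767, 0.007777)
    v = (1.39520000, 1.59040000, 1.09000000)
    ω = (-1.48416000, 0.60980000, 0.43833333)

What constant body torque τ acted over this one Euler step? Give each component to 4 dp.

τ = (0.0600, 0.1100, 0.1400)

Δω = ω₁−ω₀ = (0.01584000, 0.00980000, 0.03833333)
ω₀×(Iω₀) = (-0.0192, 0.0120, -0.0900)
applied torque τ = (0.0600, 0.1100, 0.1400)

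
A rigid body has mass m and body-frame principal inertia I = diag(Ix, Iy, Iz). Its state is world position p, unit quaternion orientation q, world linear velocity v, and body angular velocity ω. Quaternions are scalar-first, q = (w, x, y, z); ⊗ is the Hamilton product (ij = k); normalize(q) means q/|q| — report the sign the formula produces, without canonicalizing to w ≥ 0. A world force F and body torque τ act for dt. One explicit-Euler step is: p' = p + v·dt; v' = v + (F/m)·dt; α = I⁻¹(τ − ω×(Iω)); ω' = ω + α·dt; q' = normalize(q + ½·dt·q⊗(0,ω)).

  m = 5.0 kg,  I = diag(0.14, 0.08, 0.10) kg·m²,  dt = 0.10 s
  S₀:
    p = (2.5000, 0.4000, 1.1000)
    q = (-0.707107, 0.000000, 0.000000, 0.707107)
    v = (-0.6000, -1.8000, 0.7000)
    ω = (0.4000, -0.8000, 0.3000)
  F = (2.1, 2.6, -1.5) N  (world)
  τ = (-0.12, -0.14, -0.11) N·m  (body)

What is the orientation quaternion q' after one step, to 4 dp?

Hamilton product q⊗(0,ω) = (-0.2121321, 0.2828428, 0.8485284, -0.2121321)
q' = normalize(q + ½dt·q⊗(0,ω)) = (-0.7169, 0.0141, 0.0424, 0.6957)

q' = (-0.7169, 0.0141, 0.0424, 0.6957)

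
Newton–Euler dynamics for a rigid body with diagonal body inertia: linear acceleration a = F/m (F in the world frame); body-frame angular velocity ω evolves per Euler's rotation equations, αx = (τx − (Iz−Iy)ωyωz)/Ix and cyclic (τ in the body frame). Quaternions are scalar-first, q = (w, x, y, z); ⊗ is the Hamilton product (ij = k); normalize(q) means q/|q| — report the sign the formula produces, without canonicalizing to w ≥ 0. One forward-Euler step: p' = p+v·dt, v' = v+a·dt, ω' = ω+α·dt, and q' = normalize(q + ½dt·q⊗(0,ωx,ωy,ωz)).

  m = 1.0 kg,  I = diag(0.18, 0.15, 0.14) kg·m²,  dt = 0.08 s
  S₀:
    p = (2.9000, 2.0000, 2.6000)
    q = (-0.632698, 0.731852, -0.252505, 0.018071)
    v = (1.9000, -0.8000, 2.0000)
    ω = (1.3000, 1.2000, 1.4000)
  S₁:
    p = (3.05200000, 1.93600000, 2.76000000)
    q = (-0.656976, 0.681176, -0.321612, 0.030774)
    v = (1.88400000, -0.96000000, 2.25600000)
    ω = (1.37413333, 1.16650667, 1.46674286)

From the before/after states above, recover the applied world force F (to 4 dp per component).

v₁ − v₀ = (-0.01600000, -0.16000000, 0.25600000)
applied force F = (-0.2000, -2.0000, 3.2000)

F = (-0.2000, -2.0000, 3.2000)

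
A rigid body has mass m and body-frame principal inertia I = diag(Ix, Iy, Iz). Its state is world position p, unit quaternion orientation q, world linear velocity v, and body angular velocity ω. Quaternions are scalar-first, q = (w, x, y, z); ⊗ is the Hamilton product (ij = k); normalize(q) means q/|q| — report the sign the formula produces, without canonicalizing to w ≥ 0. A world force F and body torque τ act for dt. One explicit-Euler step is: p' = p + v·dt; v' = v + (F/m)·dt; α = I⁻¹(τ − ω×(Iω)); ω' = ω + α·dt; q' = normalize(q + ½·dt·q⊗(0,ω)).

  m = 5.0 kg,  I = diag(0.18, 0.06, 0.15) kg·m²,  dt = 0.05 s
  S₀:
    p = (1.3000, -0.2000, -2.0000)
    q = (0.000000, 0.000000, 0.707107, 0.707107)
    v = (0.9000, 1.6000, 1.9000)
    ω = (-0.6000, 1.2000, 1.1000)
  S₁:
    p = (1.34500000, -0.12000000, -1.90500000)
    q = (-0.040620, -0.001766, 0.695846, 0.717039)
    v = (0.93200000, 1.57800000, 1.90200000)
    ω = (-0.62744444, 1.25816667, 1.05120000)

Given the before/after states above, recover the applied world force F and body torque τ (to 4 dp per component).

F = (3.2000, -2.2000, 0.2000)
τ = (0.0200, 0.0500, -0.0600)

v₁ − v₀ = (0.03200000, -0.02200000, 0.00200000)
F = m·Δv/dt = (3.2000, -2.2000, 0.2000)
ω₁ − ω₀ = (-0.02744444, 0.05816667, -0.04880000)
gyro term ω₀×Iω₀ = (0.1188, -0.0198, 0.0864)
applied torque τ = (0.0200, 0.0500, -0.0600)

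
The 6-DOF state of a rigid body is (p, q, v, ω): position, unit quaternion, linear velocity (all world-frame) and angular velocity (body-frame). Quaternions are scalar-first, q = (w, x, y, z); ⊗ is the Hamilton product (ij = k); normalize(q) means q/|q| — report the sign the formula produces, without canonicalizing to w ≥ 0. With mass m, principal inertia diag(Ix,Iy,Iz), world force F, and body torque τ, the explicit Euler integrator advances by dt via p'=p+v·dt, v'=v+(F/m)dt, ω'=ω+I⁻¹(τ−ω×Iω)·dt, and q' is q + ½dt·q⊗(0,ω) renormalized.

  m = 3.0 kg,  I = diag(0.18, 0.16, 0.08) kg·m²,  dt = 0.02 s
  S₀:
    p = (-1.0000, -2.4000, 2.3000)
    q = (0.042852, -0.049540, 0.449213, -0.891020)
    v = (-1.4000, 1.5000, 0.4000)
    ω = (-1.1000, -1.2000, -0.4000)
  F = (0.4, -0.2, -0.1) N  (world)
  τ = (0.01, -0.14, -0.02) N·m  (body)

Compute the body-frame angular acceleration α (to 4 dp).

α = (0.2689, -1.1500, 0.0800)

gyro term ω×Iω = (-0.0384, 0.0440, -0.0264)
(τ − ω×Iω)/I = (0.2689, -1.1500, 0.0800)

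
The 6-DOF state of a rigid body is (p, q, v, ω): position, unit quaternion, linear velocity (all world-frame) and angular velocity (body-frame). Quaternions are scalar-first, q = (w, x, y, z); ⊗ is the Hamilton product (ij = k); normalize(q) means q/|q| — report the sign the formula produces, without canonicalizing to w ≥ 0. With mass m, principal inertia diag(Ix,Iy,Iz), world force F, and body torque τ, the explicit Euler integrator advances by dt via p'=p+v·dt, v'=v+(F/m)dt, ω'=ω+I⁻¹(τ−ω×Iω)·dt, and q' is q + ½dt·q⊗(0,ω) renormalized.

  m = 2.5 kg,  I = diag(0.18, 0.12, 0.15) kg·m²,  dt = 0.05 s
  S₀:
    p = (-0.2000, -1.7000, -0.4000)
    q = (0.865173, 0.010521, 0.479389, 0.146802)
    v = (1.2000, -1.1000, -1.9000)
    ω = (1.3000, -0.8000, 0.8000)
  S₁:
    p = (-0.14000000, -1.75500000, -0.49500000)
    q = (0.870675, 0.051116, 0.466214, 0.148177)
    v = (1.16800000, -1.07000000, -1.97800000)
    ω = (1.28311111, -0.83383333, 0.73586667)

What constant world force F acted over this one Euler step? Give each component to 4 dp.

velocity change Δv = (-0.03200000, 0.03000000, -0.07800000)
F = m·Δv/dt = (-1.6000, 1.5000, -3.9000)

F = (-1.6000, 1.5000, -3.9000)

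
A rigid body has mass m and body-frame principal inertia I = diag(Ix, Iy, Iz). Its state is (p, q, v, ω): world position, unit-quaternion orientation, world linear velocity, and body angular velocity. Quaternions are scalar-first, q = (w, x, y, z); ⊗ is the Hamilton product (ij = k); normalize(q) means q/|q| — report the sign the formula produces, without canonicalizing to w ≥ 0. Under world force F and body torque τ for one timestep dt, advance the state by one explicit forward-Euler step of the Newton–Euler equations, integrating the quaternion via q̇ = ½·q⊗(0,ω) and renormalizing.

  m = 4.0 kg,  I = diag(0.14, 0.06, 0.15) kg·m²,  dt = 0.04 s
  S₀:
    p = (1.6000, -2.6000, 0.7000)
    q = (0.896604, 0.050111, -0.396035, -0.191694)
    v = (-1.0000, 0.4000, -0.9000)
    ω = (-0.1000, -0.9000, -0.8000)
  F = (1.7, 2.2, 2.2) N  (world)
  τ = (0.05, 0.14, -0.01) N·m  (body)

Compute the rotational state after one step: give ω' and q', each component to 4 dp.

ω×(Iω) gyroscopic = (0.0648, -0.0008, -0.0072)
α = I⁻¹(τ − ω×Iω) = (-0.1057, 2.3467, -0.0187)
ω + α·dt = (-0.1042, -0.8061, -0.8007)
Hamilton product q⊗(0,ω) = (-0.5047756, 0.0546430, -0.7476854, -0.8019866)
q + ½dt·q⊗(0,ω), renormalized = (0.8862, 0.0512, -0.4109, -0.2077)

ω' = (-0.1042, -0.8061, -0.8007)
q' = (0.8862, 0.0512, -0.4109, -0.2077)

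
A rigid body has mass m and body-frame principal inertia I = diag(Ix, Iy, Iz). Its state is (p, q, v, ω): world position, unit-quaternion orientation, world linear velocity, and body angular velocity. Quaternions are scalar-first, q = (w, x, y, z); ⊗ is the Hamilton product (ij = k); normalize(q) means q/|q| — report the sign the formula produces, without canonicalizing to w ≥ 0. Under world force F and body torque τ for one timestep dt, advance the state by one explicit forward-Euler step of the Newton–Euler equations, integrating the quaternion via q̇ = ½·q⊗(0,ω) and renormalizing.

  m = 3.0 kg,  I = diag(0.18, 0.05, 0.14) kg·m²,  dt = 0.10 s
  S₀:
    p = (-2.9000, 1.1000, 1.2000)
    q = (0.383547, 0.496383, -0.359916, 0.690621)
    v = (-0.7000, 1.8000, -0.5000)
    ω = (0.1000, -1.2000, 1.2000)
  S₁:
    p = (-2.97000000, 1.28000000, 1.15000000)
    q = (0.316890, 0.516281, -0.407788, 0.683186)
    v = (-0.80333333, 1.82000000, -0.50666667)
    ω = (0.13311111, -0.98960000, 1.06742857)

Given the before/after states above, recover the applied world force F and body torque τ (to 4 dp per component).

rate change Δω = (0.03311111, 0.21040000, -0.13257143)
precession coupling = (-0.1296, 0.0048, 0.0156)
applied torque τ = (-0.0700, 0.1100, -0.1700)
velocity change Δv = (-0.10333333, 0.02000000, -0.00666667)
F = m·Δv/dt = (-3.1000, 0.6000, -0.2000)

F = (-3.1000, 0.6000, -0.2000)
τ = (-0.0700, 0.1100, -0.1700)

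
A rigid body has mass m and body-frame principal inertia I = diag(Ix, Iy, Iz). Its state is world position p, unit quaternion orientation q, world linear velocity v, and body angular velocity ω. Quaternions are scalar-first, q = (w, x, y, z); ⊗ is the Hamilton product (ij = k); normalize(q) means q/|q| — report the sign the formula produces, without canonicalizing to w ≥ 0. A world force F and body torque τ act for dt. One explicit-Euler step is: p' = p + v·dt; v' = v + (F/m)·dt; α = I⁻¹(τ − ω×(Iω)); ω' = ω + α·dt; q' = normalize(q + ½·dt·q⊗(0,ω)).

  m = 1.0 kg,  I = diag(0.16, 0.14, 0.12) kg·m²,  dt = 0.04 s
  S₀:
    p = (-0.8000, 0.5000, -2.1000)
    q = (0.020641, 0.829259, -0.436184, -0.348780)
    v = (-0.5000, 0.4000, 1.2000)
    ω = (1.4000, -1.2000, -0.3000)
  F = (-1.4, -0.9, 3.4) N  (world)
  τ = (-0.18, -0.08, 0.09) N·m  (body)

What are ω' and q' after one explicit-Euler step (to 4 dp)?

(τ − ω×Iω)/I = (-1.0800, -0.4514, 0.4700)
new body rate ω' = (1.3568, -1.2181, -0.2812)
Hamilton product q⊗(0,ω) = (-1.7890174, -0.2587834, -0.2642835, -0.3906455)
q + ½dt·q⊗(0,ω), renormalized = (-0.0151, 0.8235, -0.4412, -0.3563)

ω' = (1.3568, -1.2181, -0.2812)
q' = (-0.0151, 0.8235, -0.4412, -0.3563)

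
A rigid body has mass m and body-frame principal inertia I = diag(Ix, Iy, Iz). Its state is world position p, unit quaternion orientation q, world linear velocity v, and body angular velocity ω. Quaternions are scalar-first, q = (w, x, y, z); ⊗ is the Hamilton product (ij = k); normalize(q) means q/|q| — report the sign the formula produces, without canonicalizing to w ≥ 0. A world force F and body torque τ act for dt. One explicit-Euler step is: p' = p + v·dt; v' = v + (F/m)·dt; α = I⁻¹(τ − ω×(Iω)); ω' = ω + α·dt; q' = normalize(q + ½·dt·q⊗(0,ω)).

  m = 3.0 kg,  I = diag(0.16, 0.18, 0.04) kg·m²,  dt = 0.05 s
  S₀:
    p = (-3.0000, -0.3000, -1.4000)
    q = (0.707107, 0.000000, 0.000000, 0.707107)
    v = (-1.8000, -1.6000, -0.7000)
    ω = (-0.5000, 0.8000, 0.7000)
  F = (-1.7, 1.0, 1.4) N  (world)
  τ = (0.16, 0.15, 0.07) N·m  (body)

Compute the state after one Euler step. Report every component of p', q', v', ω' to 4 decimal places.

p' = p + v·dt = (-3.0900, -0.3800, -1.4350)
v' = v + a·dt = (-1.8283, -1.5833, -0.6767)
α = I⁻¹(τ − ω×Iω) = (1.4900, 1.0667, 1.9500)
new body rate ω' = (-0.4255, 0.8533, 0.7975)
q⊗(0,ω) = (-0.4949749, -0.9192391, 0.2121321, 0.4949749)
q' = normalize(q + ½dt·q⊗(0,ω)) = (0.6944, -0.0230, 0.0053, 0.7192)

p' = (-3.0900, -0.3800, -1.4350)
q' = (0.6944, -0.0230, 0.0053, 0.7192)
v' = (-1.8283, -1.5833, -0.6767)
ω' = (-0.4255, 0.8533, 0.7975)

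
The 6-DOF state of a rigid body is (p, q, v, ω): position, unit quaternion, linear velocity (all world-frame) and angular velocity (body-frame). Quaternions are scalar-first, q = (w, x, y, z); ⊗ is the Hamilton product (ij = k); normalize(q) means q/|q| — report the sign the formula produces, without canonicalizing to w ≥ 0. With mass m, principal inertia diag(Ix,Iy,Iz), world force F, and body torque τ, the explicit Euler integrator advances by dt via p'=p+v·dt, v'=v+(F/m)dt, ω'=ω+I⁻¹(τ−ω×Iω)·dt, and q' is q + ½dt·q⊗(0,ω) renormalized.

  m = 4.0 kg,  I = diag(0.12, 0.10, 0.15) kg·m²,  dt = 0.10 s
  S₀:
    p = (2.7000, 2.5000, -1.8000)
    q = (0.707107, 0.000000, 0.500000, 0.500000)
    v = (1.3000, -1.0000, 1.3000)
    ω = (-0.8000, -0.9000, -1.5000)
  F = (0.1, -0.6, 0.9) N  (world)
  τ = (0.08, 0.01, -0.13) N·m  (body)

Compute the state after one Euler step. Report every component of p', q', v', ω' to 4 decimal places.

angular accel α = (0.1042, 0.4600, -0.7707)
new body rate ω' = (-0.7896, -0.8540, -1.5771)
Hamilton product q⊗(0,ω) = (1.2000000, -0.8656856, -1.0363963, -0.6606605)
q + ½dt·q⊗(0,ω), renormalized = (0.7636, -0.0431, 0.4461, 0.4648)
a = (0.0250, -0.1500, 0.2250)
p' = p + v·dt = (2.8300, 2.4000, -1.6700)
new velocity v' = (1.3025, -1.0150, 1.3225)

p' = (2.8300, 2.4000, -1.6700)
q' = (0.7636, -0.0431, 0.4461, 0.4648)
v' = (1.3025, -1.0150, 1.3225)
ω' = (-0.7896, -0.8540, -1.5771)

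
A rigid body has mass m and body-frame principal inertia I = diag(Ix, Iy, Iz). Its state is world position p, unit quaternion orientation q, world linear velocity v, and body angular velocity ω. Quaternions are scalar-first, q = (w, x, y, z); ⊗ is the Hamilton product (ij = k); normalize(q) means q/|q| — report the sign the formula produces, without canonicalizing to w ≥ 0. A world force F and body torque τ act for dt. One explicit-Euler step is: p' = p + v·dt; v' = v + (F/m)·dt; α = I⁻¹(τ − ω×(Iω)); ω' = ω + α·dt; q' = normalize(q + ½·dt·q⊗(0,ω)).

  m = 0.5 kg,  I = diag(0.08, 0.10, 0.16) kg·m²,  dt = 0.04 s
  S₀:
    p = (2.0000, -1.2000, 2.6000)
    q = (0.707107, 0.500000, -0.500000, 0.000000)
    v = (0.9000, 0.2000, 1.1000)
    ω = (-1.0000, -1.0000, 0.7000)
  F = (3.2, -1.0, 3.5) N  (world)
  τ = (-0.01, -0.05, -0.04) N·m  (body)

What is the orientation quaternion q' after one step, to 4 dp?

q' = (0.7068, 0.4786, -0.5209, -0.0101)

2q̇ = q⊗(0,ω) = (0.0000000, -1.0571070, -1.0571070, -0.5050251)
q' = normalize(q + ½dt·q⊗(0,ω)) = (0.7068, 0.4786, -0.5209, -0.0101)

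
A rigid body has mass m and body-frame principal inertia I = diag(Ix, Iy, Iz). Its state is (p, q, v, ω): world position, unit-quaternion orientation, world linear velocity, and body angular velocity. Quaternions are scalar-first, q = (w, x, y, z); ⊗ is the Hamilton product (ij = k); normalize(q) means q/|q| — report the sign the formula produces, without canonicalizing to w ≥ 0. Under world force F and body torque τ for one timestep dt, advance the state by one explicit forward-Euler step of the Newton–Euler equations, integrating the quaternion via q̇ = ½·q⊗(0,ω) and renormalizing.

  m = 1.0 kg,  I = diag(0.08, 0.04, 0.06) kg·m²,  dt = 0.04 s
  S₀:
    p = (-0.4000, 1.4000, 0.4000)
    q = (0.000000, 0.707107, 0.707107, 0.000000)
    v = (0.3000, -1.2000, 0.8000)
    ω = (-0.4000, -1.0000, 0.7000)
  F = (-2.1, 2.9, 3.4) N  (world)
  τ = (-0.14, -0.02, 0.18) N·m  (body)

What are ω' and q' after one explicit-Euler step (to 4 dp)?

ω' = (-0.4630, -1.0144, 0.8307)
q' = (0.0198, 0.7168, 0.6970, -0.0085)

precession coupling ω×(Iω) = (-0.0140, -0.0056, -0.0160)
angular accel α = (-1.5750, -0.3600, 3.2667)
new body rate ω' = (-0.4630, -1.0144, 0.8307)
2q̇ = q⊗(0,ω) = (0.9899498, 0.4949749, -0.4949749, -0.4242642)
q + ½dt·q⊗(0,ω), renormalized = (0.0198, 0.7168, 0.6970, -0.0085)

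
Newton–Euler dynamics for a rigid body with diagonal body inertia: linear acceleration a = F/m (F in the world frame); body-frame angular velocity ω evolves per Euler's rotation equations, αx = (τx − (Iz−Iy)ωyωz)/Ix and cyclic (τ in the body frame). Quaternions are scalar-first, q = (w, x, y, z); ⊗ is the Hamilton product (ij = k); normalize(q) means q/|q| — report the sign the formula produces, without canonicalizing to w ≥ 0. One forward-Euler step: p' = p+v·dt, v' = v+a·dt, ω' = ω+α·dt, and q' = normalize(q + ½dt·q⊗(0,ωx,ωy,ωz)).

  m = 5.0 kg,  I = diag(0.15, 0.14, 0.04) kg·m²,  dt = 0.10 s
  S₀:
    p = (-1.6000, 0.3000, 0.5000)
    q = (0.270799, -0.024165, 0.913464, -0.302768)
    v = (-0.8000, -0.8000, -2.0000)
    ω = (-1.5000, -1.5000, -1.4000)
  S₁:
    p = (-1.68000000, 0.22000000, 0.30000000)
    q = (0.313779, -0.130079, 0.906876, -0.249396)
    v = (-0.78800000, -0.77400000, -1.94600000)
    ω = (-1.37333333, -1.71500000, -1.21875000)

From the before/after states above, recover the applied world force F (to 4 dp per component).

F = (0.6000, 1.3000, 2.7000)

velocity change Δv = (0.01200000, 0.02600000, 0.05400000)
applied force F = (0.6000, 1.3000, 2.7000)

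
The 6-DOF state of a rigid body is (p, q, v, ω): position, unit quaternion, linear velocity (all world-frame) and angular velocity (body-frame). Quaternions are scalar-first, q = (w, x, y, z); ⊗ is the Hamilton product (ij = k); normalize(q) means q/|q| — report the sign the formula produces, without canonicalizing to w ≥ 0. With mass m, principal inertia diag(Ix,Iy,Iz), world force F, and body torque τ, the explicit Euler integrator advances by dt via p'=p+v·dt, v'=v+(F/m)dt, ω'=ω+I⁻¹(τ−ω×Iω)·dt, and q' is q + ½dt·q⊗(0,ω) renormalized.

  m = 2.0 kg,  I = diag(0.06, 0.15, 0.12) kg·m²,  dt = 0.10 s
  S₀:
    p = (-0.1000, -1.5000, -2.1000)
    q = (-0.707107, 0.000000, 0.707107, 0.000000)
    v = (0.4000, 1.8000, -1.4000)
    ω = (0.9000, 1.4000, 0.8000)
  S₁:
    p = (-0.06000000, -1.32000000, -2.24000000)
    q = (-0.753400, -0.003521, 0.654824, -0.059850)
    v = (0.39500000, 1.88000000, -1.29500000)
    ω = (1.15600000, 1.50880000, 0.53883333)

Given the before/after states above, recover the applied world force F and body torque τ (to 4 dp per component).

F = (-0.1000, 1.6000, 2.1000)
τ = (0.1200, 0.1200, -0.2000)

Δv = v₁−v₀ = (-0.00500000, 0.08000000, 0.10500000)
F = m·Δv/dt = (-0.1000, 1.6000, 2.1000)
rate change Δω = (0.25600000, 0.10880000, -0.26116667)
gyro term ω₀×Iω₀ = (-0.0336, -0.0432, 0.1134)
applied torque τ = (0.1200, 0.1200, -0.2000)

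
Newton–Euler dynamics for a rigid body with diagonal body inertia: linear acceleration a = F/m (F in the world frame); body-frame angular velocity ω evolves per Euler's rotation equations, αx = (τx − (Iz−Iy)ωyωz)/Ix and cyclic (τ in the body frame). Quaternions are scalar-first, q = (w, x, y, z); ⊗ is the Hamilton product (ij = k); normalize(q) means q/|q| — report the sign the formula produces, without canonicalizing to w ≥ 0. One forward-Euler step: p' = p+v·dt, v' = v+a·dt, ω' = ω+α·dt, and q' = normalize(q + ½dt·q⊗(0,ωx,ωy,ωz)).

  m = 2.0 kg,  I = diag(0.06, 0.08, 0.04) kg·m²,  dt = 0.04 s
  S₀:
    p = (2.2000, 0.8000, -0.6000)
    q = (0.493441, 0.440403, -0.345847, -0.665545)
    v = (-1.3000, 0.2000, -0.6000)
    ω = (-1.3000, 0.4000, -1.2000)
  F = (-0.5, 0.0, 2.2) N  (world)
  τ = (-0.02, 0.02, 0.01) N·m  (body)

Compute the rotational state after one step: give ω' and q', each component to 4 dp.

ω' = (-1.3261, 0.3944, -1.1796)
q' = (0.4914, 0.4409, -0.3138, -0.6824)

α = I⁻¹(τ − ω×Iω) = (-0.6533, -0.1400, 0.5100)
ω + α·dt = (-1.3261, 0.3944, -1.1796)
Hamilton product q⊗(0,ω) = (-0.0877913, 0.0397611, 1.5910685, -0.8655691)
q' = normalize(q + ½dt·q⊗(0,ω)) = (0.4914, 0.4409, -0.3138, -0.6824)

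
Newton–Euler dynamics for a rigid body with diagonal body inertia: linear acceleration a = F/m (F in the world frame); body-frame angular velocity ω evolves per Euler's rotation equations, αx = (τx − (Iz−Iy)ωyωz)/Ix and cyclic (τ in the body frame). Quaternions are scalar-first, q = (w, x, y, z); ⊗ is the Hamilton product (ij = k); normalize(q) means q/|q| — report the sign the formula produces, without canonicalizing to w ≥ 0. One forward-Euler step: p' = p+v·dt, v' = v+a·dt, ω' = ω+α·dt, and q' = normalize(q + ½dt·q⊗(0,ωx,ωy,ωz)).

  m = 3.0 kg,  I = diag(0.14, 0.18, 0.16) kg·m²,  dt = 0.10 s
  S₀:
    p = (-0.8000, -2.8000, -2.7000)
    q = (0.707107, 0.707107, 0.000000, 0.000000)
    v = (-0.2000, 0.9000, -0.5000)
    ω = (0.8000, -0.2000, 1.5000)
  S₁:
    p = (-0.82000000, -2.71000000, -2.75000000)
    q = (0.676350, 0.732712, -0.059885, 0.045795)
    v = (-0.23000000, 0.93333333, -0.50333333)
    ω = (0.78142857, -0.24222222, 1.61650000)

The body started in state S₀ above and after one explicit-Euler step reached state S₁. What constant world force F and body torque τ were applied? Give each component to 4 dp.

Δω = ω₁−ω₀ = (-0.01857143, -0.04222222, 0.11650000)
gyro term ω₀×Iω₀ = (0.0060, -0.0240, -0.0064)
τ = I·(Δω/dt) + ω₀×(Iω₀) = (-0.0200, -0.1000, 0.1800)
velocity change Δv = (-0.03000000, 0.03333333, -0.00333333)
m·(v₁−v₀)/dt = (-0.9000, 1.0000, -0.1000)

F = (-0.9000, 1.0000, -0.1000)
τ = (-0.0200, -0.1000, 0.1800)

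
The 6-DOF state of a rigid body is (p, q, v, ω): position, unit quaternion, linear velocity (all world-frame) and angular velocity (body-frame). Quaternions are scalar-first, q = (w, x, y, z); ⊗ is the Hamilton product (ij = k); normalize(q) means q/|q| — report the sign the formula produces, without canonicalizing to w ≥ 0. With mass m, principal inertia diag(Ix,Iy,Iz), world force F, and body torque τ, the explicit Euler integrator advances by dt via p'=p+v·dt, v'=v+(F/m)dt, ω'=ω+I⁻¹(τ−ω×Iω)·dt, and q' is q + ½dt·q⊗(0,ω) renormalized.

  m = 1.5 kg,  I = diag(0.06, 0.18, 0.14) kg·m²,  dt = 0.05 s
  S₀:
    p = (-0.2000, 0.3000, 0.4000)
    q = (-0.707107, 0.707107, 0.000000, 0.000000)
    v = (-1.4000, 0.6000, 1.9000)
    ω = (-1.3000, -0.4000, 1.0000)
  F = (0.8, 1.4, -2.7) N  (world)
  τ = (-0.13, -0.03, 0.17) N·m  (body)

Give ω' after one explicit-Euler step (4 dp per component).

precession coupling ω×(Iω) = (0.0160, 0.1040, 0.0624)
angular accel α = (-2.4333, -0.7444, 0.7686)
ω' = ω + α·dt = (-1.4217, -0.4372, 1.0384)

ω' = (-1.4217, -0.4372, 1.0384)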